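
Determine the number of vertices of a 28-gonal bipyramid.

A bipyramid over an n-gon has 2n triangular faces and n + 2 vertices: V = 28 + 2 = 30, E = 3·28 = 84, F = 2·28 = 56.

30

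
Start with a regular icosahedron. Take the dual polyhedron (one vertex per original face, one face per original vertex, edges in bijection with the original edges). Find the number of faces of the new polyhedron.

The base solid has V = 12, E = 30, F = 20.
The dual swaps V and F and preserves E: V′ = F = 20, E′ = E = 30, F′ = V = 12.

12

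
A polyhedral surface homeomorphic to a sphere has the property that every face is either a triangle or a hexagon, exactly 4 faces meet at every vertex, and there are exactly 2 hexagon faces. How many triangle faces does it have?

Let x be the number of triangles; then F = 2 + x.
Edge–face incidences: 2E = 6·2 + 3·x = 12 + 3x.
Every vertex has degree 4, so 4V = 2E.
Euler: V − E + F = 2 ⇒ (2E)/4 − E + (2 + x) = 2.
Multiply by 8: 2·(2E) − 4·(2E) + 8·(2 + x) = 16, i.e. 16 + 8x − 2·(12 + 3x) = 16.
Collecting terms: 2x − 8 = 16, so 2x = 24, so x = 12.
Then 2E = 12 + 3·12 = 48, so E = 24, V = 2E/4 = 12, F = 2 + 12 = 14.

12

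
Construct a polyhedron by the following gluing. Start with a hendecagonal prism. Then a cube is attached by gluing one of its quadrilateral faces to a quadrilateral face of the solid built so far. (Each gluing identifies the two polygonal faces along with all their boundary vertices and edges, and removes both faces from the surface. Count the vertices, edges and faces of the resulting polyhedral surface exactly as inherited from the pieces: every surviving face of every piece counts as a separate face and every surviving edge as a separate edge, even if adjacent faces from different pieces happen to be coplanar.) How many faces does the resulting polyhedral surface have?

17

A hendecagonal prism: V=22, E=33, F=13.
Attach a cube (V=8, E=12, F=6) along a 4-gon: merge 4 vertices and 4 edges, delete both glued faces → V=26, E=41, F=17.
Check: V − E + F = 26 − 41 + 17 = 2.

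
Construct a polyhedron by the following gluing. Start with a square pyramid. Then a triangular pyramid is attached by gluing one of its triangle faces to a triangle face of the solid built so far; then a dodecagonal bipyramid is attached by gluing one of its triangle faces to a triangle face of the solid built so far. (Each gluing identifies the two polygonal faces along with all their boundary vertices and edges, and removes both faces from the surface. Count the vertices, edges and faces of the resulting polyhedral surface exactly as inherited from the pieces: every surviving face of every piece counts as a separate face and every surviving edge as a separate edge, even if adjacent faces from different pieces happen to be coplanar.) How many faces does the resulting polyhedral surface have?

A square pyramid: V=5, E=8, F=5.
Attach a triangular pyramid (V=4, E=6, F=4) along a 3-gon: merge 3 vertices and 3 edges, delete both glued faces → V=6, E=11, F=7.
Attach a dodecagonal bipyramid (V=14, E=36, F=24) along a 3-gon: merge 3 vertices and 3 edges, delete both glued faces → V=17, E=44, F=29.
Check: V − E + F = 17 − 44 + 29 = 2.

29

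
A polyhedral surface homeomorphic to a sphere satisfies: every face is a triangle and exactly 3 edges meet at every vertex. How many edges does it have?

6

Each face has 3 edges and each edge borders two faces, so 2E = 3F.
Each vertex has degree 3, so 3V = 2E and hence V = 3F/3.
Euler: V − E + F = 2 ⇒ (3F/3) − (3F/2) + F = 2.
Multiply by 6: (6 − 9 + 6)F = 12, i.e. 3F = 12.
So F = 4, E = 3·4/2 = 6, V = 3·4/3 = 4.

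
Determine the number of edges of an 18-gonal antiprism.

72

An antiprism on an n-gon has two n-gon caps and 2n triangles: V = 2·18 = 36, E = 4·18 = 72, F = 2·18 + 2 = 38.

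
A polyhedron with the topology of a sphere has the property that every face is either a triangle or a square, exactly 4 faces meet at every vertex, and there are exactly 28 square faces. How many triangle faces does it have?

8

Let x be the number of triangles; then F = 28 + x.
Edge–face incidences: 2E = 4·28 + 3·x = 112 + 3x.
Every vertex has degree 4, so 4V = 2E.
Euler: V − E + F = 2 ⇒ (2E)/4 − E + (28 + x) = 2.
Multiply by 8: 2·(2E) − 4·(2E) + 8·(28 + x) = 16, i.e. 224 + 8x − 2·(112 + 3x) = 16.
Collecting terms: 2x = 16, so x = 8.
Then 2E = 112 + 3·8 = 136, so E = 68, V = 2E/4 = 34, F = 28 + 8 = 36.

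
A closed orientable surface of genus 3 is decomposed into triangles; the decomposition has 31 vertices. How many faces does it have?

70

χ = 2 − 2·3 = -4, and every face is a triangle so 3F = 2E.
V − E + F = -4 with E = 3F/2 gives 31 − (3/2 − 1)·F = -4, so F = 70 and E = 105.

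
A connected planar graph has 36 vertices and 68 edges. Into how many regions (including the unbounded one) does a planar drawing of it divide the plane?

Euler's formula for a connected plane graph: V − E + F = 2, so F = 2 − 36 + 68 = 34.

34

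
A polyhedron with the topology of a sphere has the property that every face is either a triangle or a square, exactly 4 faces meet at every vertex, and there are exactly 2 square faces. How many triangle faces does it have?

8

Let x be the number of triangles; then F = 2 + x.
Edge–face incidences: 2E = 4·2 + 3·x = 8 + 3x.
Every vertex has degree 4, so 4V = 2E.
Euler: V − E + F = 2 ⇒ (2E)/4 − E + (2 + x) = 2.
Multiply by 8: 2·(2E) − 4·(2E) + 8·(2 + x) = 16, i.e. 16 + 8x − 2·(8 + 3x) = 16.
Collecting terms: 2x = 16, so x = 8.
Then 2E = 8 + 3·8 = 32, so E = 16, V = 2E/4 = 8, F = 2 + 8 = 10.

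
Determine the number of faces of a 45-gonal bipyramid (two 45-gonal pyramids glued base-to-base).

90

A bipyramid over an n-gon has 2n triangular faces and n + 2 vertices: V = 45 + 2 = 47, E = 3·45 = 135, F = 2·45 = 90.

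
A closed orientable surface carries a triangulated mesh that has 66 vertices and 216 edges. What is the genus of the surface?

4

Every face is a triangle and each edge borders two faces, so 3F = 2·216, giving F = 144.
χ = V − E + F = 66 − 216 + 144 = -6.
For a closed orientable surface χ = 2 − 2g, so g = (2 − (-6))/2 = 4.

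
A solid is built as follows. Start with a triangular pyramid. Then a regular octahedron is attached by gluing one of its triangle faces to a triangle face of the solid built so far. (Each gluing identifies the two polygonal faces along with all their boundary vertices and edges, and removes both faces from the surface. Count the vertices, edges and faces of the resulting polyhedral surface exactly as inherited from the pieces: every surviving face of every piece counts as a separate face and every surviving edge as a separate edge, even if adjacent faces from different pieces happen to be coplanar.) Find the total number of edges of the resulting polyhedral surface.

15

A triangular pyramid: V=4, E=6, F=4.
Attach a regular octahedron (V=6, E=12, F=8) along a 3-gon: merge 3 vertices and 3 edges, delete both glued faces → V=7, E=15, F=10.
Check: V − E + F = 7 − 15 + 10 = 2.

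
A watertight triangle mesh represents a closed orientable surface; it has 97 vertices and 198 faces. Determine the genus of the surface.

2

Every face is a triangle, so 2E = 3·198 = 594, giving E = 297.
χ = V − E + F = 97 − 297 + 198 = -2.
For a closed orientable surface χ = 2 − 2g, so g = (2 − (-2))/2 = 2.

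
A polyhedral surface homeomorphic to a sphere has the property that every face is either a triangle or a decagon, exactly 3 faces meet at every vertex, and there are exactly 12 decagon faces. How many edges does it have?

Let x be the number of triangles; then F = 12 + x.
Edge–face incidences: 2E = 10·12 + 3·x = 120 + 3x.
Every vertex has degree 3, so 3V = 2E.
Euler: V − E + F = 2 ⇒ (2E)/3 − E + (12 + x) = 2.
Multiply by 6: 2·(2E) − 3·(2E) + 6·(12 + x) = 12, i.e. 72 + 6x − (120 + 3x) = 12.
Collecting terms: 3x − 48 = 12, so 3x = 60, so x = 20.
Then 2E = 120 + 3·20 = 180, so E = 90, V = 2E/3 = 60, F = 12 + 20 = 32.

90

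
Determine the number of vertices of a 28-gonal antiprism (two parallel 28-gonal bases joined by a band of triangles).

An antiprism on an n-gon has two n-gon caps and 2n triangles: V = 2·28 = 56, E = 4·28 = 112, F = 2·28 + 2 = 58.

56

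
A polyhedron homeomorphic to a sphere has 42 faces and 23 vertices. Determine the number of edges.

63

Here V − E + F = 2.
E = V + F − (2) = 23 + 42 − (2) = 63.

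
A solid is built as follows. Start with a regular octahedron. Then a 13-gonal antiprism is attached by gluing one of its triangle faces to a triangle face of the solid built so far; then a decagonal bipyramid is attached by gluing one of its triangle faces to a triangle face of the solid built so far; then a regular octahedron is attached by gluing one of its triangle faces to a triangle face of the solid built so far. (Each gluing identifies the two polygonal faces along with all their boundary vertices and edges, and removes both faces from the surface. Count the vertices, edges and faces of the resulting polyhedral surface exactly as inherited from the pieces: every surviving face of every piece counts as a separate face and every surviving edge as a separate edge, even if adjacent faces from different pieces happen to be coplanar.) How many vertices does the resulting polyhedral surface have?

A regular octahedron: V=6, E=12, F=8.
Attach a 13-gonal antiprism (V=26, E=52, F=28) along a 3-gon: merge 3 vertices and 3 edges, delete both glued faces → V=29, E=61, F=34.
Attach a decagonal bipyramid (V=12, E=30, F=20) along a 3-gon: merge 3 vertices and 3 edges, delete both glued faces → V=38, E=88, F=52.
Attach a regular octahedron (V=6, E=12, F=8) along a 3-gon: merge 3 vertices and 3 edges, delete both glued faces → V=41, E=97, F=58.
Check: V − E + F = 41 − 97 + 58 = 2.

41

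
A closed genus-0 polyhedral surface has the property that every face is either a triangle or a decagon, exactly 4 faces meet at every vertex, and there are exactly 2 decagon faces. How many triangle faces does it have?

Let x be the number of triangles; then F = 2 + x.
Edge–face incidences: 2E = 10·2 + 3·x = 20 + 3x.
Every vertex has degree 4, so 4V = 2E.
Euler: V − E + F = 2 ⇒ (2E)/4 − E + (2 + x) = 2.
Multiply by 8: 2·(2E) − 4·(2E) + 8·(2 + x) = 16, i.e. 16 + 8x − 2·(20 + 3x) = 16.
Collecting terms: 2x − 24 = 16, so 2x = 40, so x = 20.
Then 2E = 20 + 3·20 = 80, so E = 40, V = 2E/4 = 20, F = 2 + 20 = 22.

20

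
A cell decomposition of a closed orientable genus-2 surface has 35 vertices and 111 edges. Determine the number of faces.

For a closed orientable surface of genus 2, χ = 2 − 2·2 = -2.
F = -2 − V + E = -2 − 35 + 111 = 74.

74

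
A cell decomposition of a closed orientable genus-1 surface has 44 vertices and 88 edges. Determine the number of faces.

For a closed orientable surface of genus 1, χ = 2 − 2·1 = 0.
F = 0 − V + E = 0 − 44 + 88 = 44.

44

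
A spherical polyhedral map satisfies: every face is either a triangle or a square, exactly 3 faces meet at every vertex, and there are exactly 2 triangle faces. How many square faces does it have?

Let x be the number of squares; then F = 2 + x.
Edge–face incidences: 2E = 3·2 + 4·x = 6 + 4x.
Every vertex has degree 3, so 3V = 2E.
Euler: V − E + F = 2 ⇒ (2E)/3 − E + (2 + x) = 2.
Multiply by 6: 2·(2E) − 3·(2E) + 6·(2 + x) = 12, i.e. 12 + 6x − (6 + 4x) = 12.
Collecting terms: 2x + 6 = 12, so 2x = 6, so x = 3.
Then 2E = 6 + 4·3 = 18, so E = 9, V = 2E/3 = 6, F = 2 + 3 = 5.

3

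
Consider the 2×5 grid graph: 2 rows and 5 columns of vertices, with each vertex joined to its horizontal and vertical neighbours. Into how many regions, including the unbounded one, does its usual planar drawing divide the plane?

5

The grid has V = 2·5 = 10 vertices and E = 2·4 + 5·1 = 13 edges.
F = 2 − V + E = 2 − 10 + 13 = 5.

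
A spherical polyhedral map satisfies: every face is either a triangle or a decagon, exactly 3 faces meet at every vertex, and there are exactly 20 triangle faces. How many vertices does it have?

Let x be the number of decagons; then F = 20 + x.
Edge–face incidences: 2E = 3·20 + 10·x = 60 + 10x.
Every vertex has degree 3, so 3V = 2E.
Euler: V − E + F = 2 ⇒ (2E)/3 − E + (20 + x) = 2.
Multiply by 6: 2·(2E) − 3·(2E) + 6·(20 + x) = 12, i.e. 120 + 6x − (60 + 10x) = 12.
Collecting terms: −4x + 60 = 12, so −4x = −48, so x = 12.
Then 2E = 60 + 10·12 = 180, so E = 90, V = 2E/3 = 60, F = 20 + 12 = 32.

60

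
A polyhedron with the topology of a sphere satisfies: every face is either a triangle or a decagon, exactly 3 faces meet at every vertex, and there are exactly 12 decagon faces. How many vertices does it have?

Let x be the number of triangles; then F = 12 + x.
Edge–face incidences: 2E = 10·12 + 3·x = 120 + 3x.
Every vertex has degree 3, so 3V = 2E.
Euler: V − E + F = 2 ⇒ (2E)/3 − E + (12 + x) = 2.
Multiply by 6: 2·(2E) − 3·(2E) + 6·(12 + x) = 12, i.e. 72 + 6x − (120 + 3x) = 12.
Collecting terms: 3x − 48 = 12, so 3x = 60, so x = 20.
Then 2E = 120 + 3·20 = 180, so E = 90, V = 2E/3 = 60, F = 12 + 20 = 32.

60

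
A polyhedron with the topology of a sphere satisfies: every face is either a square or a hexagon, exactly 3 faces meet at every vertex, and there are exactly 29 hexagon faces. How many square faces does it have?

Let x be the number of squares; then F = 29 + x.
Edge–face incidences: 2E = 6·29 + 4·x = 174 + 4x.
Every vertex has degree 3, so 3V = 2E.
Euler: V − E + F = 2 ⇒ (2E)/3 − E + (29 + x) = 2.
Multiply by 6: 2·(2E) − 3·(2E) + 6·(29 + x) = 12, i.e. 174 + 6x − (174 + 4x) = 12.
Collecting terms: 2x = 12, so x = 6.
Then 2E = 174 + 4·6 = 198, so E = 99, V = 2E/3 = 66, F = 29 + 6 = 35.

6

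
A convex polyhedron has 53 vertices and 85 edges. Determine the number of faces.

34

Here V − E + F = 2.
F = 2 − V + E = 2 − 53 + 85 = 34.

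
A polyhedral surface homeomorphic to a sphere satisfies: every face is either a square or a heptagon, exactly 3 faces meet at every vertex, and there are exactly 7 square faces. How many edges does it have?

Let x be the number of heptagons; then F = 7 + x.
Edge–face incidences: 2E = 4·7 + 7·x = 28 + 7x.
Every vertex has degree 3, so 3V = 2E.
Euler: V − E + F = 2 ⇒ (2E)/3 − E + (7 + x) = 2.
Multiply by 6: 2·(2E) − 3·(2E) + 6·(7 + x) = 12, i.e. 42 + 6x − (28 + 7x) = 12.
Collecting terms: −x + 14 = 12, so −x = −2, so x = 2.
Then 2E = 28 + 7·2 = 42, so E = 21, V = 2E/3 = 14, F = 7 + 2 = 9.

21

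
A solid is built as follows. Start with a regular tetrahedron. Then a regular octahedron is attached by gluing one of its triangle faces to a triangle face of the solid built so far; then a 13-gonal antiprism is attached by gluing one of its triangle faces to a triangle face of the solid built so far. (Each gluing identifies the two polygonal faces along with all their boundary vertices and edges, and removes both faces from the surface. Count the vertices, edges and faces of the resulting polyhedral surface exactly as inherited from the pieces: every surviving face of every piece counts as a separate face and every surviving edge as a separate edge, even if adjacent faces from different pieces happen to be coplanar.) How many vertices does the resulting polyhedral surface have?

A regular tetrahedron: V=4, E=6, F=4.
Attach a regular octahedron (V=6, E=12, F=8) along a 3-gon: merge 3 vertices and 3 edges, delete both glued faces → V=7, E=15, F=10.
Attach a 13-gonal antiprism (V=26, E=52, F=28) along a 3-gon: merge 3 vertices and 3 edges, delete both glued faces → V=30, E=64, F=36.
Check: V − E + F = 30 − 64 + 36 = 2.

30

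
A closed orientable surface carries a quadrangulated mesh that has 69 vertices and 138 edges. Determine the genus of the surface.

Every face is a square and each edge borders two faces, so 4F = 2·138, giving F = 69.
χ = V − E + F = 69 − 138 + 69 = 0.
For a closed orientable surface χ = 2 − 2g, so g = (2 − (0))/2 = 1.

1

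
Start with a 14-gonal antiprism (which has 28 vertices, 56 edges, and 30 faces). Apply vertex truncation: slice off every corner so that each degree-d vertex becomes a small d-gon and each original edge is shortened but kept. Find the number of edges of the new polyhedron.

Truncation replaces each original edge-end by a new vertex, so V′ = 2E = 112.
Each original edge survives, and each old vertex of degree d contributes d new edges; summing degrees gives Σd = 2E, so E′ = E + 2E = 3E = 168.
Each original face survives and each original vertex becomes one new face: F′ = F + V = 58.

168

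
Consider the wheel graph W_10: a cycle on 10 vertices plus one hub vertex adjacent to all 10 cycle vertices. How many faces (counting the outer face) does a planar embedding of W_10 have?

W_10 has V = 10 + 1 = 11 vertices and E = 2·10 = 20 edges.
By Euler's formula F = 2 − V + E = 2 − 11 + 20 = 11.

11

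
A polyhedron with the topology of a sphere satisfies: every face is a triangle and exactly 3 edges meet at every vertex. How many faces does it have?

4

Each face has 3 edges and each edge borders two faces, so 2E = 3F.
Each vertex has degree 3, so 3V = 2E and hence V = 3F/3.
Euler: V − E + F = 2 ⇒ (3F/3) − (3F/2) + F = 2.
Multiply by 6: (6 − 9 + 6)F = 12, i.e. 3F = 12.
So F = 4, E = 3·4/2 = 6, V = 3·4/3 = 4.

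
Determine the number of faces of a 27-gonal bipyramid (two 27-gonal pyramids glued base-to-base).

A bipyramid over an n-gon has 2n triangular faces and n + 2 vertices: V = 27 + 2 = 29, E = 3·27 = 81, F = 2·27 = 54.

54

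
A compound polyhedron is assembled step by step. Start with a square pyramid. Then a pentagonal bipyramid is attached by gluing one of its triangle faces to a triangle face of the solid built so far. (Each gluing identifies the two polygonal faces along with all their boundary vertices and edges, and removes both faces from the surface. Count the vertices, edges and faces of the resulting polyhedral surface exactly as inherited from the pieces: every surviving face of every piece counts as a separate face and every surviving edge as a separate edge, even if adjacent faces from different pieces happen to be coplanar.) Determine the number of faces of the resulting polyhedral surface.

A square pyramid: V=5, E=8, F=5.
Attach a pentagonal bipyramid (V=7, E=15, F=10) along a 3-gon: merge 3 vertices and 3 edges, delete both glued faces → V=9, E=20, F=13.
Check: V − E + F = 9 − 20 + 13 = 2.

13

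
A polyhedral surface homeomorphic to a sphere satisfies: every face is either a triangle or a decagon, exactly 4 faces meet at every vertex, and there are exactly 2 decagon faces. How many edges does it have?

40

Let x be the number of triangles; then F = 2 + x.
Edge–face incidences: 2E = 10·2 + 3·x = 20 + 3x.
Every vertex has degree 4, so 4V = 2E.
Euler: V − E + F = 2 ⇒ (2E)/4 − E + (2 + x) = 2.
Multiply by 8: 2·(2E) − 4·(2E) + 8·(2 + x) = 16, i.e. 16 + 8x − 2·(20 + 3x) = 16.
Collecting terms: 2x − 24 = 16, so 2x = 40, so x = 20.
Then 2E = 20 + 3·20 = 80, so E = 40, V = 2E/4 = 20, F = 2 + 20 = 22.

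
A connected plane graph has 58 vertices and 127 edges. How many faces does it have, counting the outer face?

Euler's formula for a connected plane graph: V − E + F = 2, so F = 2 − 58 + 127 = 71.

71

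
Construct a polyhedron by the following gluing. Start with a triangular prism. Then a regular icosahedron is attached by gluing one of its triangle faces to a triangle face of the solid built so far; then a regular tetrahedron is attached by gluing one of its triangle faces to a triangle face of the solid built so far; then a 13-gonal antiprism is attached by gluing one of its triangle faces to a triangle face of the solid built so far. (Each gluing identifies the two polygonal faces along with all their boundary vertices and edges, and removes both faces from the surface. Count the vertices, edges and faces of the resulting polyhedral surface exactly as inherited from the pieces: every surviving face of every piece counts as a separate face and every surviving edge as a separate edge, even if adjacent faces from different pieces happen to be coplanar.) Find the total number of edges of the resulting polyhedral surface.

A triangular prism: V=6, E=9, F=5.
Attach a regular icosahedron (V=12, E=30, F=20) along a 3-gon: merge 3 vertices and 3 edges, delete both glued faces → V=15, E=36, F=23.
Attach a regular tetrahedron (V=4, E=6, F=4) along a 3-gon: merge 3 vertices and 3 edges, delete both glued faces → V=16, E=39, F=25.
Attach a 13-gonal antiprism (V=26, E=52, F=28) along a 3-gon: merge 3 vertices and 3 edges, delete both glued faces → V=39, E=88, F=51.
Check: V − E + F = 39 − 88 + 51 = 2.

88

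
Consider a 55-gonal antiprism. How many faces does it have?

112

An antiprism on an n-gon has two n-gon caps and 2n triangles: V = 2·55 = 110, E = 4·55 = 220, F = 2·55 + 2 = 112.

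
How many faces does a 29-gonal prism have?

31

A prism on an n-gon has two n-gon bases and n rectangular sides: V = 2·29 = 58, E = 3·29 = 87, F = 29 + 2 = 31.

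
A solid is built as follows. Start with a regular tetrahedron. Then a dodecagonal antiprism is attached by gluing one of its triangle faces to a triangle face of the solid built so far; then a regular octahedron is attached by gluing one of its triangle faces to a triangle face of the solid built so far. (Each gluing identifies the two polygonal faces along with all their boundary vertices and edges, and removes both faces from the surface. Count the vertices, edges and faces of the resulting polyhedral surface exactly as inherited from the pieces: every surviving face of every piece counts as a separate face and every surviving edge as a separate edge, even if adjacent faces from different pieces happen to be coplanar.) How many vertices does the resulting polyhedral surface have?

A regular tetrahedron: V=4, E=6, F=4.
Attach a dodecagonal antiprism (V=24, E=48, F=26) along a 3-gon: merge 3 vertices and 3 edges, delete both glued faces → V=25, E=51, F=28.
Attach a regular octahedron (V=6, E=12, F=8) along a 3-gon: merge 3 vertices and 3 edges, delete both glued faces → V=28, E=60, F=34.
Check: V − E + F = 28 − 60 + 34 = 2.

28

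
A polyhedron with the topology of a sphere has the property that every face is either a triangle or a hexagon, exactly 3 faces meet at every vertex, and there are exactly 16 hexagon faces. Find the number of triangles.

Let x be the number of triangles; then F = 16 + x.
Edge–face incidences: 2E = 6·16 + 3·x = 96 + 3x.
Every vertex has degree 3, so 3V = 2E.
Euler: V − E + F = 2 ⇒ (2E)/3 − E + (16 + x) = 2.
Multiply by 6: 2·(2E) − 3·(2E) + 6·(16 + x) = 12, i.e. 96 + 6x − (96 + 3x) = 12.
Collecting terms: 3x = 12, so x = 4.
Then 2E = 96 + 3·4 = 108, so E = 54, V = 2E/3 = 36, F = 16 + 4 = 20.

4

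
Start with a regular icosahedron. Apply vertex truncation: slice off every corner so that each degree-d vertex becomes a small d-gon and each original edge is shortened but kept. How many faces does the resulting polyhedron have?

The base solid has V = 12, E = 30, F = 20.
Truncation replaces each original edge-end by a new vertex, so V′ = 2E = 60.
Each original edge survives, and each old vertex of degree d contributes d new edges; summing degrees gives Σd = 2E, so E′ = E + 2E = 3E = 90.
Each original face survives and each original vertex becomes one new face: F′ = F + V = 32.

32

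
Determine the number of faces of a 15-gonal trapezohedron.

30

The n-trapezohedron (dual of the n-antiprism) has V = 2·15 + 2 = 32, E = 4·15 = 60, F = 2·15 = 30.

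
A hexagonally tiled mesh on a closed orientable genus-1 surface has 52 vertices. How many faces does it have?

χ = 2 − 2·1 = 0, and every face is a hexagon so 6F = 2E.
V − E + F = 0 with E = 6F/2 gives 52 − (6/2 − 1)·F = 0, so F = 26 and E = 78.

26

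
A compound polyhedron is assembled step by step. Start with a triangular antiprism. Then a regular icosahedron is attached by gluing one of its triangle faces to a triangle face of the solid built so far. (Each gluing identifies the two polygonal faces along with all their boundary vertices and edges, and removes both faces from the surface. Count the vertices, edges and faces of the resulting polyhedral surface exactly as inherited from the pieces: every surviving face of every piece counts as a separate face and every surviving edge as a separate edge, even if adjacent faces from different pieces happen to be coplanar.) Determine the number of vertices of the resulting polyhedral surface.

15

A triangular antiprism: V=6, E=12, F=8.
Attach a regular icosahedron (V=12, E=30, F=20) along a 3-gon: merge 3 vertices and 3 edges, delete both glued faces → V=15, E=39, F=26.
Check: V − E + F = 15 − 39 + 26 = 2.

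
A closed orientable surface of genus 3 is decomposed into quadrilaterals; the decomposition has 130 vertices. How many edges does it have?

268

χ = 2 − 2·3 = -4, and every face is a square so 4F = 2E.
V − E + F = -4 with E = 4F/2 gives 130 − (4/2 − 1)·F = -4, so F = 134 and E = 268.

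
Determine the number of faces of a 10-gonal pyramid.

A pyramid on an n-gon base has one n-gon and n triangles: V = 10 + 1 = 11, E = 2·10 = 20, F = 10 + 1 = 11.

11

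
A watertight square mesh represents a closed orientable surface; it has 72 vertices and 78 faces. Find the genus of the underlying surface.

4

Every face is a square, so 2E = 4·78 = 312, giving E = 156.
χ = V − E + F = 72 − 156 + 78 = -6.
For a closed orientable surface χ = 2 − 2g, so g = (2 − (-6))/2 = 4.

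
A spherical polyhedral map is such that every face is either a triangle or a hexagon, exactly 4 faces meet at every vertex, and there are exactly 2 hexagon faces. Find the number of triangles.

Let x be the number of triangles; then F = 2 + x.
Edge–face incidences: 2E = 6·2 + 3·x = 12 + 3x.
Every vertex has degree 4, so 4V = 2E.
Euler: V − E + F = 2 ⇒ (2E)/4 − E + (2 + x) = 2.
Multiply by 8: 2·(2E) − 4·(2E) + 8·(2 + x) = 16, i.e. 16 + 8x − 2·(12 + 3x) = 16.
Collecting terms: 2x − 8 = 16, so 2x = 24, so x = 12.
Then 2E = 12 + 3·12 = 48, so E = 24, V = 2E/4 = 12, F = 2 + 12 = 14.

12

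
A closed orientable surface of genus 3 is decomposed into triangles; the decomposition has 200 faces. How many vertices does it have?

96

χ = 2 − 2·3 = -4, and every face is a triangle so 3F = 2E.
E = 3·200/2 = 300. Then V = -4 + E − F = -4 + 300 − 200 = 96.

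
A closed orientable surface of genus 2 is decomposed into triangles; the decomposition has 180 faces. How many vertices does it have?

88

χ = 2 − 2·2 = -2, and every face is a triangle so 3F = 2E.
E = 3·180/2 = 270. Then V = -2 + E − F = -2 + 270 − 180 = 88.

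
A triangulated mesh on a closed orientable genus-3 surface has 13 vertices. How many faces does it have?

34

χ = 2 − 2·3 = -4, and every face is a triangle so 3F = 2E.
V − E + F = -4 with E = 3F/2 gives 13 − (3/2 − 1)·F = -4, so F = 34 and E = 51.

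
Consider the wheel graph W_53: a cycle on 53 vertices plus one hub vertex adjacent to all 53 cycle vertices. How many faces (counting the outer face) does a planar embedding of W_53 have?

W_53 has V = 53 + 1 = 54 vertices and E = 2·53 = 106 edges.
By Euler's formula F = 2 − V + E = 2 − 54 + 106 = 54.

54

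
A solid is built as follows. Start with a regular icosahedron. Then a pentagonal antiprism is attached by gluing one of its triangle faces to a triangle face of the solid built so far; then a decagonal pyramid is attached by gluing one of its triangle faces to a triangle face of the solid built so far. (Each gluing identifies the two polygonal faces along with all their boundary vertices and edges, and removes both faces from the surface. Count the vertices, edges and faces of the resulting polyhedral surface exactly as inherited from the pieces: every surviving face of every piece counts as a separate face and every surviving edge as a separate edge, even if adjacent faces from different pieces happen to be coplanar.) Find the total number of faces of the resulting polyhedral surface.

39

A regular icosahedron: V=12, E=30, F=20.
Attach a pentagonal antiprism (V=10, E=20, F=12) along a 3-gon: merge 3 vertices and 3 edges, delete both glued faces → V=19, E=47, F=30.
Attach a decagonal pyramid (V=11, E=20, F=11) along a 3-gon: merge 3 vertices and 3 edges, delete both glued faces → V=27, E=64, F=39.
Check: V − E + F = 27 − 64 + 39 = 2.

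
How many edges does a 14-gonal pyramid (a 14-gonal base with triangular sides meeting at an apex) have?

A pyramid on an n-gon base has one n-gon and n triangles: V = 14 + 1 = 15, E = 2·14 = 28, F = 14 + 1 = 15.

28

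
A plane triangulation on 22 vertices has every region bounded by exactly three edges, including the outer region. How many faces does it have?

40

In a plane triangulation 3F = 2E and V − E + F = 2, so F = 2V − 4 = 2·22 − 4 = 40.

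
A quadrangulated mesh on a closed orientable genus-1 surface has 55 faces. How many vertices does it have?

χ = 2 − 2·1 = 0, and every face is a square so 4F = 2E.
E = 4·55/2 = 110. Then V = 0 + E − F = 0 + 110 − 55 = 55.

55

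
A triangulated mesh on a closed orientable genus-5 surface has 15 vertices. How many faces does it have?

χ = 2 − 2·5 = -8, and every face is a triangle so 3F = 2E.
V − E + F = -8 with E = 3F/2 gives 15 − (3/2 − 1)·F = -8, so F = 46 and E = 69.

46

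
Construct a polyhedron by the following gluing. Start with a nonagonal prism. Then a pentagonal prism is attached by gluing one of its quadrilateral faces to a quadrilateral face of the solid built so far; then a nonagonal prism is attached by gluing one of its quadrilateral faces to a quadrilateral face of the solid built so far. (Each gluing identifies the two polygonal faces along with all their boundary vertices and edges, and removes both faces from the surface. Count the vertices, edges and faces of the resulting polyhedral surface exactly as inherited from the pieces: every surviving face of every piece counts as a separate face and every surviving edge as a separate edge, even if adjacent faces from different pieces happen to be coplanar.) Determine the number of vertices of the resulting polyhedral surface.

38

A nonagonal prism: V=18, E=27, F=11.
Attach a pentagonal prism (V=10, E=15, F=7) along a 4-gon: merge 4 vertices and 4 edges, delete both glued faces → V=24, E=38, F=16.
Attach a nonagonal prism (V=18, E=27, F=11) along a 4-gon: merge 4 vertices and 4 edges, delete both glued faces → V=38, E=61, F=25.
Check: V − E + F = 38 − 61 + 25 = 2.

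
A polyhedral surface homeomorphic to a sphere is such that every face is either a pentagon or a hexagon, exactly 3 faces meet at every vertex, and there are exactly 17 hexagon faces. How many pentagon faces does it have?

12

Let x be the number of pentagons; then F = 17 + x.
Edge–face incidences: 2E = 6·17 + 5·x = 102 + 5x.
Every vertex has degree 3, so 3V = 2E.
Euler: V − E + F = 2 ⇒ (2E)/3 − E + (17 + x) = 2.
Multiply by 6: 2·(2E) − 3·(2E) + 6·(17 + x) = 12, i.e. 102 + 6x − (102 + 5x) = 12.
Collecting terms: x = 12.
Then 2E = 102 + 5·12 = 162, so E = 81, V = 2E/3 = 54, F = 17 + 12 = 29.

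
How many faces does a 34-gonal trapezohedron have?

The n-trapezohedron (dual of the n-antiprism) has V = 2·34 + 2 = 70, E = 4·34 = 136, F = 2·34 = 68.

68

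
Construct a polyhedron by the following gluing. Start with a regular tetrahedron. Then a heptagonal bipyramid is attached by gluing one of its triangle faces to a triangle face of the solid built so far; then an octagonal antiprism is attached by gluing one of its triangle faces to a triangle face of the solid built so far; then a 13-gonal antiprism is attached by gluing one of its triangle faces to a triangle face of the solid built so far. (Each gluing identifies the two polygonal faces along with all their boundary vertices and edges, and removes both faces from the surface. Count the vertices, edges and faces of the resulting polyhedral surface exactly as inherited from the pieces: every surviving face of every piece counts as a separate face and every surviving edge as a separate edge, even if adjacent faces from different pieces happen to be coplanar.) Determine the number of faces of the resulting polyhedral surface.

A regular tetrahedron: V=4, E=6, F=4.
Attach a heptagonal bipyramid (V=9, E=21, F=14) along a 3-gon: merge 3 vertices and 3 edges, delete both glued faces → V=10, E=24, F=16.
Attach an octagonal antiprism (V=16, E=32, F=18) along a 3-gon: merge 3 vertices and 3 edges, delete both glued faces → V=23, E=53, F=32.
Attach a 13-gonal antiprism (V=26, E=52, F=28) along a 3-gon: merge 3 vertices and 3 edges, delete both glued faces → V=46, E=102, F=58.
Check: V − E + F = 46 − 102 + 58 = 2.

58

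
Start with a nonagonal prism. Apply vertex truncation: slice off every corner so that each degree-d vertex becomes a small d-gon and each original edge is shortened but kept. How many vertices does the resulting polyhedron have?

The base solid has V = 18, E = 27, F = 11.
Truncation replaces each original edge-end by a new vertex, so V′ = 2E = 54.
Each original edge survives, and each old vertex of degree d contributes d new edges; summing degrees gives Σd = 2E, so E′ = E + 2E = 3E = 81.
Each original face survives and each original vertex becomes one new face: F′ = F + V = 29.

54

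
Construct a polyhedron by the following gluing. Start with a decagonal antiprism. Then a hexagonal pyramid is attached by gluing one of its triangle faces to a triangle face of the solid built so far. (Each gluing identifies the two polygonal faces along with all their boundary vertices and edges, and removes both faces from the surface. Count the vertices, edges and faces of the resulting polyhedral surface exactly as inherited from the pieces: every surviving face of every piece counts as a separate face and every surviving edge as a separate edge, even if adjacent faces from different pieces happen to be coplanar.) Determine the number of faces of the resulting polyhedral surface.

A decagonal antiprism: V=20, E=40, F=22.
Attach a hexagonal pyramid (V=7, E=12, F=7) along a 3-gon: merge 3 vertices and 3 edges, delete both glued faces → V=24, E=49, F=27.
Check: V − E + F = 24 − 49 + 27 = 2.

27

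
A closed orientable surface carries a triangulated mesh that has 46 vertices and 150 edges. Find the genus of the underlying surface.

3

Every face is a triangle and each edge borders two faces, so 3F = 2·150, giving F = 100.
χ = V − E + F = 46 − 150 + 100 = -4.
For a closed orientable surface χ = 2 − 2g, so g = (2 − (-4))/2 = 3.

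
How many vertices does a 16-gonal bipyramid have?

A bipyramid over an n-gon has 2n triangular faces and n + 2 vertices: V = 16 + 2 = 18, E = 3·16 = 48, F = 2·16 = 32.
Check: V − E + F = 18 − 48 + 32 = 2.

18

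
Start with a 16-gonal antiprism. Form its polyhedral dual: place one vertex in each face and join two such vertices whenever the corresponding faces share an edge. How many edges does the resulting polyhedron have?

The base solid has V = 32, E = 64, F = 34.
The dual swaps V and F and preserves E: V′ = F = 34, E′ = E = 64, F′ = V = 32.

64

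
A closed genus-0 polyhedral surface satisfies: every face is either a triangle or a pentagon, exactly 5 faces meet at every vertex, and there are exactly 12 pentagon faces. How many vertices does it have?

Let x be the number of triangles; then F = 12 + x.
Edge–face incidences: 2E = 5·12 + 3·x = 60 + 3x.
Every vertex has degree 5, so 5V = 2E.
Euler: V − E + F = 2 ⇒ (2E)/5 − E + (12 + x) = 2.
Multiply by 10: 2·(2E) − 5·(2E) + 10·(12 + x) = 20, i.e. 120 + 10x − 3·(60 + 3x) = 20.
Collecting terms: x − 60 = 20, so x = 80.
Then 2E = 60 + 3·80 = 300, so E = 150, V = 2E/5 = 60, F = 12 + 80 = 92.

60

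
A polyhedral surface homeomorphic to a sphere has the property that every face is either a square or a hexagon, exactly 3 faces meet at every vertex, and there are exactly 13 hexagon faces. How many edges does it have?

Let x be the number of squares; then F = 13 + x.
Edge–face incidences: 2E = 6·13 + 4·x = 78 + 4x.
Every vertex has degree 3, so 3V = 2E.
Euler: V − E + F = 2 ⇒ (2E)/3 − E + (13 + x) = 2.
Multiply by 6: 2·(2E) − 3·(2E) + 6·(13 + x) = 12, i.e. 78 + 6x − (78 + 4x) = 12.
Collecting terms: 2x = 12, so x = 6.
Then 2E = 78 + 4·6 = 102, so E = 51, V = 2E/3 = 34, F = 13 + 6 = 19.

51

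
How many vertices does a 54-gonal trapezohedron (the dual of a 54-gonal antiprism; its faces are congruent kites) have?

The n-trapezohedron (dual of the n-antiprism) has V = 2·54 + 2 = 110, E = 4·54 = 216, F = 2·54 = 108.
Check: V − E + F = 110 − 216 + 108 = 2.

110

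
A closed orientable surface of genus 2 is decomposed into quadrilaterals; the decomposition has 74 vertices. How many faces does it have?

76

χ = 2 − 2·2 = -2, and every face is a square so 4F = 2E.
V − E + F = -2 with E = 4F/2 gives 74 − (4/2 − 1)·F = -2, so F = 76 and E = 152.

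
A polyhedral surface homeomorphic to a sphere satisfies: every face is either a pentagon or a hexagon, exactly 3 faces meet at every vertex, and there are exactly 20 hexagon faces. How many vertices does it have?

60

Let x be the number of pentagons; then F = 20 + x.
Edge–face incidences: 2E = 6·20 + 5·x = 120 + 5x.
Every vertex has degree 3, so 3V = 2E.
Euler: V − E + F = 2 ⇒ (2E)/3 − E + (20 + x) = 2.
Multiply by 6: 2·(2E) − 3·(2E) + 6·(20 + x) = 12, i.e. 120 + 6x − (120 + 5x) = 12.
Collecting terms: x = 12.
Then 2E = 120 + 5·12 = 180, so E = 90, V = 2E/3 = 60, F = 20 + 12 = 32.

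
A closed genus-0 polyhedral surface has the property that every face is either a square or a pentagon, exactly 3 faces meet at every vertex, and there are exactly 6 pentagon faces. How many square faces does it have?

3

Let x be the number of squares; then F = 6 + x.
Edge–face incidences: 2E = 5·6 + 4·x = 30 + 4x.
Every vertex has degree 3, so 3V = 2E.
Euler: V − E + F = 2 ⇒ (2E)/3 − E + (6 + x) = 2.
Multiply by 6: 2·(2E) − 3·(2E) + 6·(6 + x) = 12, i.e. 36 + 6x − (30 + 4x) = 12.
Collecting terms: 2x + 6 = 12, so 2x = 6, so x = 3.
Then 2E = 30 + 4·3 = 42, so E = 21, V = 2E/3 = 14, F = 6 + 3 = 9.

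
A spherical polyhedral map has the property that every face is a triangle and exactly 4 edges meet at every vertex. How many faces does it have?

8

Each face has 3 edges and each edge borders two faces, so 2E = 3F.
Each vertex has degree 4, so 4V = 2E and hence V = 3F/4.
Euler: V − E + F = 2 ⇒ (3F/4) − (3F/2) + F = 2.
Multiply by 8: (6 − 12 + 8)F = 16, i.e. 2F = 16.
So F = 8, E = 3·8/2 = 12, V = 3·8/4 = 6.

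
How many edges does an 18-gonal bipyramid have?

A bipyramid over an n-gon has 2n triangular faces and n + 2 vertices: V = 18 + 2 = 20, E = 3·18 = 54, F = 2·18 = 36.
Check: V − E + F = 20 − 54 + 36 = 2.

54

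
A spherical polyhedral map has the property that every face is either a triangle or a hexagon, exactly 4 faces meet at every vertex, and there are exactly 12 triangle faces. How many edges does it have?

24

Let x be the number of hexagons; then F = 12 + x.
Edge–face incidences: 2E = 3·12 + 6·x = 36 + 6x.
Every vertex has degree 4, so 4V = 2E.
Euler: V − E + F = 2 ⇒ (2E)/4 − E + (12 + x) = 2.
Multiply by 8: 2·(2E) − 4·(2E) + 8·(12 + x) = 16, i.e. 96 + 8x − 2·(36 + 6x) = 16.
Collecting terms: −4x + 24 = 16, so −4x = −8, so x = 2.
Then 2E = 36 + 6·2 = 48, so E = 24, V = 2E/4 = 12, F = 12 + 2 = 14.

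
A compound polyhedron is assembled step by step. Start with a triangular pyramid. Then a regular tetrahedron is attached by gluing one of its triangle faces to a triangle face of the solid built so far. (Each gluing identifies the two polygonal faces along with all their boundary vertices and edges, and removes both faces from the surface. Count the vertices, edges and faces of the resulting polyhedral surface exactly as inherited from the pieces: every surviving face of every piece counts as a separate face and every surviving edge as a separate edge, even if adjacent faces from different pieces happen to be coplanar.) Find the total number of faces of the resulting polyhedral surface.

A triangular pyramid: V=4, E=6, F=4.
Attach a regular tetrahedron (V=4, E=6, F=4) along a 3-gon: merge 3 vertices and 3 edges, delete both glued faces → V=5, E=9, F=6.
Check: V − E + F = 5 − 9 + 6 = 2.

6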